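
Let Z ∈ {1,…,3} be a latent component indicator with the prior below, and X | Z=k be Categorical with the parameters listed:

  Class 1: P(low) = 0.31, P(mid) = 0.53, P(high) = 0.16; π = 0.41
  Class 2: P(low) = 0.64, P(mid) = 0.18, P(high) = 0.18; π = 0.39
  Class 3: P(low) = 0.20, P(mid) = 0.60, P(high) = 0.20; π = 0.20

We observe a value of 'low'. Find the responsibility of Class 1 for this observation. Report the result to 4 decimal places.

0.3050

By Bayes' theorem, P(k | x) = P(Z=k) f_k(x) / Σ_j P(Z=j) f_j(x).
Categorical probabilities:
  L_1 = P(low | comp) = 0.31
  L_2 = P(low | comp) = 0.64
  L_3 = P(low | comp) = 0.20
Multiply by the mixture weights:
  P(Z=1)·L_1 = 0.41 × 0.31 = 0.1271
  P(Z=2)·L_2 = 0.39 × 0.64 = 0.2496
  P(Z=3)·L_3 = 0.20 × 0.2 = 0.04
Denominator: 0.1271 + 0.2496 + 0.04 = 0.4167
So the posterior for Class 1 is 0.1271 / 0.4167 ≈ 0.3050.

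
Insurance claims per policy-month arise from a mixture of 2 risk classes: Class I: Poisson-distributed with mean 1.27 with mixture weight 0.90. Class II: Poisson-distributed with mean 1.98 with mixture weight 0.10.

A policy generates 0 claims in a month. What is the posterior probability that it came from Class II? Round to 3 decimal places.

0.052

Apply Bayes' rule: the posterior for each component is proportional to its prior times its likelihood at x.
Component likelihoods at x = 0 claims:
  p_I = 0.280832
  p_II = 0.138069
Unnormalised posteriors:
  w_I·p_I = 0.90 × 0.280832 = 0.252748
  w_II·p_II = 0.10 × 0.138069 = 0.0138069
Marginal: 0.252748 + 0.0138069 = 0.266555
So the posterior for Class II is 0.0138069 / 0.266555 ≈ 0.052.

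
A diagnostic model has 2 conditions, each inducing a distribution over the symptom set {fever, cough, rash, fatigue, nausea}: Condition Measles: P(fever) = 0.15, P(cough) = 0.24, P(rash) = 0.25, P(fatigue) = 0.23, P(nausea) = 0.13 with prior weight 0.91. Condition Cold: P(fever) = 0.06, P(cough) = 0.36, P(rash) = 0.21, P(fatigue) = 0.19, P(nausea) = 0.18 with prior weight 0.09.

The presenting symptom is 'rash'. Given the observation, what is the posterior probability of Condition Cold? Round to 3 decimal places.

0.077

P(component k | x) = w_k·f_k(x) / marginal(x), where marginal(x) = Σ_j w_j·f_j(x).
Component likelihoods at x = 'rash':
  p_Measles = P(rash | comp) = 0.25
  p_Cold = P(rash | comp) = 0.21
Weight by the priors:
  w_Measles·p_Measles = 0.91 × 0.25 = 0.2275
  w_Cold·p_Cold = 0.09 × 0.21 = 0.0189
Denominator: 0.2275 + 0.0189 = 0.2464
Responsibility of Condition Cold: 0.0189 / 0.2464 ≈ 0.077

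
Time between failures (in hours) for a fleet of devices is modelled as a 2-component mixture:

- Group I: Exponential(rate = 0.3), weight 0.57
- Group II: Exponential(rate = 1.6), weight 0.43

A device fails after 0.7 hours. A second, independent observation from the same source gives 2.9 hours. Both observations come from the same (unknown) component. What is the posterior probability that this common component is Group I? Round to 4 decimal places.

Posterior ∝ prior × likelihood, so P(k | x) ∝ π_k f_k(x); normalise over all components.
Since both observations come from the same component, the likelihood for component k is f_k(x₁)·f_k(x₂).
  f_I = [0.243175] × [0.125685] = 0.0305636
  f_II = [0.522048] × [0.0154523] = 0.00806685
Multiply by the mixture weights:
  π_I·f_I = 0.57 × 0.0305636 = 0.0174213
  π_II·f_II = 0.43 × 0.00806685 = 0.00346874
Sum: 0.0174213 + 0.00346874 = 0.02089
P(Group I | data) = 0.0174213 / 0.02089 ≈ 0.8340

0.8340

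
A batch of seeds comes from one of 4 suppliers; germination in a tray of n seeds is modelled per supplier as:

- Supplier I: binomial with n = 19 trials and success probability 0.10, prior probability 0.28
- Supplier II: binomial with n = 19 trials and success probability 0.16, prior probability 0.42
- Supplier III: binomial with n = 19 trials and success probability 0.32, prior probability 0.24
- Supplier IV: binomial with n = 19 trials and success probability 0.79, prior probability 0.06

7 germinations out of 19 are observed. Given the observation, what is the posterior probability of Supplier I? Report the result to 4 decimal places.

By Bayes' theorem, P(k | x) = P(Z=k) f_k(x) / Σ_j P(Z=j) f_j(x).
Evaluate each component's likelihood at the observed value:
  f_I = C(19,7)·0.10^7·0.90^12 = 50388·1e-07·0.28243 = 0.00142311
  f_II = C(19,7)·0.16^7·0.84^12 = 50388·2.68435e-06·0.12341 = 0.0166924
  f_III = C(19,7)·0.32^7·0.68^12 = 50388·0.000343597·0.00977478 = 0.169233
  f_IV = C(19,7)·0.79^7·0.21^12 = 50388·0.192039·7.35583e-09 = 7.11784e-05
Multiply by the mixture weights:
  P(Z=I)·f_I = 0.28 × 0.00142311 = 0.00039847
  P(Z=II)·f_II = 0.42 × 0.0166924 = 0.0070108
  P(Z=III)·f_III = 0.24 × 0.169233 = 0.0406158
  P(Z=IV)·f_IV = 0.06 × 7.11784e-05 = 4.2707e-06
Evidence: 0.00039847 + 0.0070108 + 0.0406158 + 4.2707e-06 = 0.0480294
P(Supplier I | the observation) ≈ 0.0083

0.0083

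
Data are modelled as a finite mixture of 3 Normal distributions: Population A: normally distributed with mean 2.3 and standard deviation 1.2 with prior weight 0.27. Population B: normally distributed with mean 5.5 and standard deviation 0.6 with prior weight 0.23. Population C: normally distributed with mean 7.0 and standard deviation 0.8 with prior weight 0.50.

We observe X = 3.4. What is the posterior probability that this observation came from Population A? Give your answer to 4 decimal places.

0.9942

Posterior ∝ prior × likelihood, so P(k | x) ∝ P(Z=k) f_k(x); normalise over all components.
Component likelihoods at x = 3.4:
  L_A = 0.218406
  L_B = 0.00145447
  L_C = 1.99797e-05
Weight by the priors:
  P(Z=A)·L_A = 0.27 × 0.218406 = 0.0589697
  P(Z=B)·L_B = 0.23 × 0.00145447 = 0.000334528
  P(Z=C)·L_C = 0.50 × 1.99797e-05 = 9.98984e-06
Marginal: 0.0589697 + 0.000334528 + 9.98984e-06 = 0.0593142
P(Population A | data) = 0.0589697 / 0.0593142 ≈ 0.9942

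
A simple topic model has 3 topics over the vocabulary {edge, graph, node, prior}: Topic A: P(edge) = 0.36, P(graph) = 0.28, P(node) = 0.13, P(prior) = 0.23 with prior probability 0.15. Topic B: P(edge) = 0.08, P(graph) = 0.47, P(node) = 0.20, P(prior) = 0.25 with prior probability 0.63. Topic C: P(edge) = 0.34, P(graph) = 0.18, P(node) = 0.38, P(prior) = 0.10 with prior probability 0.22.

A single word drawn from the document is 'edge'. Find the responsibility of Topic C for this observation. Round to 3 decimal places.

0.417

P(component k | x) = π_k·f_k(x) / marginal(x), where marginal(x) = Σ_j π_j·f_j(x).
Component likelihoods at x = 'edge':
  f_A = P(edge | comp) = 0.36
  f_B = P(edge | comp) = 0.08
  f_C = P(edge | comp) = 0.34
Multiply by the mixture weights:
  π_A·f_A = 0.15 × 0.36 = 0.054
  π_B·f_B = 0.63 × 0.08 = 0.0504
  π_C·f_C = 0.22 × 0.34 = 0.0748
Denominator: 0.054 + 0.0504 + 0.0748 = 0.1792
So the posterior for Topic C is 0.0748 / 0.1792 ≈ 0.417.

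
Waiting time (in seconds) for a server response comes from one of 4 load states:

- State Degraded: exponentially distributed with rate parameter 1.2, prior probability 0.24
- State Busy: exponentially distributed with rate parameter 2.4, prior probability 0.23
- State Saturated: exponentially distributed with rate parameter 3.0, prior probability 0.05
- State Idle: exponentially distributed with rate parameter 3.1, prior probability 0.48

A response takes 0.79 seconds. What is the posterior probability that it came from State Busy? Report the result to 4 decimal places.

The responsibility of component k is w_k f_k(x) divided by Σ_j w_j f_j(x).
Exponential densities:
  p_Degraded = 1.2·e^(−1.2·0.79) = 1.2·e^(−0.9480) = 0.465018
  p_Busy = 2.4·e^(−2.4·0.79) = 2.4·e^(−1.8960) = 0.360403
  p_Saturated = 3.0·e^(−3.0·0.79) = 3.0·e^(−2.3700) = 0.280442
  p_Idle = 3.1·e^(−3.1·0.79) = 3.1·e^(−2.4490) = 0.267778
Weight by the priors:
  w_Degraded·p_Degraded = 0.24 × 0.465018 = 0.111604
  w_Busy·p_Busy = 0.23 × 0.360403 = 0.0828928
  w_Saturated·p_Saturated = 0.05 × 0.280442 = 0.0140221
  w_Idle·p_Idle = 0.48 × 0.267778 = 0.128533
Normaliser: 0.111604 + 0.0828928 + 0.0140221 + 0.128533 = 0.337053
So the posterior for State Busy is 0.0828928 / 0.337053 ≈ 0.2459.

0.2459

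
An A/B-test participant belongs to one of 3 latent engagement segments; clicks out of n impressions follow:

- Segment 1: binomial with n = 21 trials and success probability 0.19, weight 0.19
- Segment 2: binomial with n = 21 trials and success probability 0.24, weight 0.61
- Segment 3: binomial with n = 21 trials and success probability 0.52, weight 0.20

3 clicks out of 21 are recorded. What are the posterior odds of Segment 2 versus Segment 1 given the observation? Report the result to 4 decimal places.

2.0552

Since P(k|x) ∝ w_k f_k(x), the posterior odds are w_i f_i(x) / (w_j f_j(x)).
Binomial probabilities:
  f_1 = 0.205515
  f_2 = 0.131562
  f_3 = 0.00034214
0.0802527 / 0.0390478 ≈ 2.0552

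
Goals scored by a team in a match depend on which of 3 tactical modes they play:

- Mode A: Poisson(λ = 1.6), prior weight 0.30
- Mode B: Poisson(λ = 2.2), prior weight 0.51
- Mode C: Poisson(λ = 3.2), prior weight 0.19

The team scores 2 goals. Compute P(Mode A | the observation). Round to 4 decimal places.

0.3053

Posterior ∝ prior × likelihood, so P(k | x) ∝ w_k f_k(x); normalise over all components.
Poisson probabilities:
  f_A = 0.258428
  f_B = 0.268144
  f_C = 0.208702
Unnormalised posteriors:
  w_A·f_A = 0.30 × 0.258428 = 0.0775283
  w_B·f_B = 0.51 × 0.268144 = 0.136753
  w_C·f_C = 0.19 × 0.208702 = 0.0396535
Sum: 0.0775283 + 0.136753 + 0.0396535 = 0.253935
Responsibility of Mode A: 0.0775283 / 0.253935 ≈ 0.3053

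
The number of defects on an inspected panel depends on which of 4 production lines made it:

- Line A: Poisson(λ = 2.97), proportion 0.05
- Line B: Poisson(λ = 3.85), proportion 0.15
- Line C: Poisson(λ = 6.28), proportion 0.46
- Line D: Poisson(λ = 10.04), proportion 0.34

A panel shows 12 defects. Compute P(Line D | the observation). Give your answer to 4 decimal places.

Apply Bayes' rule: the posterior for each component is proportional to its prior times its likelihood at x.
Component likelihoods at x = 12 defects:
  L_A = 5.04529e-05
  L_B = 0.000471149
  L_C = 0.0147167
  L_D = 0.0955325
Multiply by the mixture weights:
  π_A·L_A = 0.05 × 5.04529e-05 = 2.52264e-06
  π_B·L_B = 0.15 × 0.000471149 = 7.06723e-05
  π_C·L_C = 0.46 × 0.0147167 = 0.00676967
  π_D·L_D = 0.34 × 0.0955325 = 0.032481
Marginal: 2.52264e-06 + 7.06723e-05 + 0.00676967 + 0.032481 = 0.0393239
So the posterior for Line D is 0.032481 / 0.0393239 ≈ 0.8260.

0.8260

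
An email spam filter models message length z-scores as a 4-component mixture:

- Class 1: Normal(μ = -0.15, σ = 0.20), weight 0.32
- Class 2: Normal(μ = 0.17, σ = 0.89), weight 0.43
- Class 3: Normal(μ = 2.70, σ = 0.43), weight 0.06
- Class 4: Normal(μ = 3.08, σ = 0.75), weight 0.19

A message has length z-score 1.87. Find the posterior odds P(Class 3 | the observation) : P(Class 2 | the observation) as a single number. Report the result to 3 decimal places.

0.278

Only the two components matter; the odds are (P(Z=i) f_i(x)) / (P(Z=j) f_j(x)).
Component likelihoods at x = 1.87:
  f_1 = (1/(0.20·√(2π)))·exp(−(1.87−-0.15)²/(2·0.20²)) = 1.994711·exp(-51.00500) = 1.40828e-22
  f_2 = (1/(0.89·√(2π)))·exp(−(1.87−0.17)²/(2·0.89²)) = 0.448250·exp(-1.82426) = 0.0723189
  f_3 = (1/(0.43·√(2π)))·exp(−(1.87−2.70)²/(2·0.43²)) = 0.927773·exp(-1.86290) = 0.144011
  f_4 = (1/(0.75·√(2π)))·exp(−(1.87−3.08)²/(2·0.75²)) = 0.531923·exp(-1.30142) = 0.14476
Odds = (0.06/0.43) × (0.144011/0.0723189) = 0.139535 × 1.99133 ≈ 0.278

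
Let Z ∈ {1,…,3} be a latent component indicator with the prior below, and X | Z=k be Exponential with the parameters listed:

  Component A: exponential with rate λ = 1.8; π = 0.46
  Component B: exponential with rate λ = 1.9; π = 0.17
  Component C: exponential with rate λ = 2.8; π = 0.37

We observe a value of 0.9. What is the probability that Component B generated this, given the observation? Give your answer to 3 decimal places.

0.191

Apply Bayes' rule: the posterior for each component is proportional to its prior times its likelihood at x.
Evaluate each component's likelihood at the observed value:
  p_A = 1.8·e^(−1.8·0.9) = 1.8·e^(−1.6200) = 0.356218
  p_B = 1.9·e^(−1.9·0.9) = 1.9·e^(−1.7100) = 0.343645
  p_C = 2.8·e^(−2.8·0.9) = 2.8·e^(−2.5200) = 0.225287
Weight by the priors:
  π_A·p_A = 0.46 × 0.356218 = 0.16386
  π_B·p_B = 0.17 × 0.343645 = 0.0584197
  π_C·p_C = 0.37 × 0.225287 = 0.0833562
Normaliser: 0.16386 + 0.0584197 + 0.0833562 = 0.305636
Responsibility of Component B: 0.0584197 / 0.305636 ≈ 0.191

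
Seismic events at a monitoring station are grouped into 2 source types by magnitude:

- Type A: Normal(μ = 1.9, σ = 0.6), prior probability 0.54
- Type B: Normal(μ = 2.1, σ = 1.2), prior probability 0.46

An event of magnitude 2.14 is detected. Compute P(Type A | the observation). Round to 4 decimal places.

0.6844

P(component k | x) = π_k·f_k(x) / marginal(x), where marginal(x) = Σ_j π_j·f_j(x).
Component likelihoods at x = 2.14:
  L_A = 0.613784
  L_B = 0.332267
Weight by the priors:
  π_A·L_A = 0.54 × 0.613784 = 0.331443
  π_B·L_B = 0.46 × 0.332267 = 0.152843
Marginal: 0.331443 + 0.152843 = 0.484286
Responsibility of Type A: 0.331443 / 0.484286 ≈ 0.6844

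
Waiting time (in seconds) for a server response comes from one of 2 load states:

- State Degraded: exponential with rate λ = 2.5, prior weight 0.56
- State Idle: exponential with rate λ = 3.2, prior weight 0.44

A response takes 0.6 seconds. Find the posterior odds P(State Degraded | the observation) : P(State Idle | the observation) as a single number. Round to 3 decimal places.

The posterior odds equal the prior odds times the likelihood ratio: (π_i/π_j)·(f_i(x)/f_j(x)).
Component likelihoods at x = 0.6 seconds:
  p_Degraded = 2.5·e^(−2.5·0.6) = 2.5·e^(−1.5000) = 0.557825
  p_Idle = 3.2·e^(−3.2·0.6) = 3.2·e^(−1.9200) = 0.469142
Posterior odds = (π_Degraded·p_Degraded) / (π_Idle·p_Idle) = (0.56·0.557825) / (0.44·0.469142) = 0.312382 / 0.206423 ≈ 1.513

1.513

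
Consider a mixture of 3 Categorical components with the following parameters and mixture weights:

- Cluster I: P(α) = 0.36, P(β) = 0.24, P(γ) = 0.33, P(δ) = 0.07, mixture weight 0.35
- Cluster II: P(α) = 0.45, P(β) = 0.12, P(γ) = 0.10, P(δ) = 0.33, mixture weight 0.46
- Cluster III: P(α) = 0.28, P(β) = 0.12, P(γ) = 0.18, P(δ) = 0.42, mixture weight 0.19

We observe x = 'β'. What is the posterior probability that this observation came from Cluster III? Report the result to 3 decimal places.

0.141

The responsibility of component k is π_k f_k(x) divided by Σ_j π_j f_j(x).
Component likelihoods at x = 'β':
  p_I = P(β | comp) = 0.24
  p_II = P(β | comp) = 0.12
  p_III = P(β | comp) = 0.12
Multiply by the mixture weights:
  π_I·p_I = 0.35 × 0.24 = 0.084
  π_II·p_II = 0.46 × 0.12 = 0.0552
  π_III·p_III = 0.19 × 0.12 = 0.0228
Sum: 0.084 + 0.0552 + 0.0228 = 0.162
So the posterior for Cluster III is 0.0228 / 0.162 ≈ 0.141.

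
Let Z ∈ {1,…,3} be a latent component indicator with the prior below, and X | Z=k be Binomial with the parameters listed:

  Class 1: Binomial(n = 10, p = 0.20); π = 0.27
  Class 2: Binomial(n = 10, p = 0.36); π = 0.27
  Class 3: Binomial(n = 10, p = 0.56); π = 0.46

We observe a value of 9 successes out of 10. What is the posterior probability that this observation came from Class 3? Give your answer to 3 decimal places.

Apply Bayes' rule: the posterior for each component is proportional to its prior times its likelihood at x.
Component likelihoods at x = 9 successes out of 10:
  L_1 = 4.096e-06
  L_2 = 0.000649984
  L_3 = 0.0238311
Prior × likelihood for each component:
  P(Z=1)·L_1 = 0.27 × 4.096e-06 = 1.10592e-06
  P(Z=2)·L_2 = 0.27 × 0.000649984 = 0.000175496
  P(Z=3)·L_3 = 0.46 × 0.0238311 = 0.0109623
Normaliser: 1.10592e-06 + 0.000175496 + 0.0109623 = 0.0111389
So the posterior for Class 3 is 0.0109623 / 0.0111389 ≈ 0.984.

0.984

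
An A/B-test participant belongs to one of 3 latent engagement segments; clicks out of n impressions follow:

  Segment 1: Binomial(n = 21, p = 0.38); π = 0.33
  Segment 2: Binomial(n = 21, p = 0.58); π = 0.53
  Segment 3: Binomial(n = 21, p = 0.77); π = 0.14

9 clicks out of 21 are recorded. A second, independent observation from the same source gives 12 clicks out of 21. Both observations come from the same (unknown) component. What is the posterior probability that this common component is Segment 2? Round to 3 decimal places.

0.764

The responsibility of component k is w_k f_k(x) divided by Σ_j w_j f_j(x).
Since both observations come from the same component, the likelihood for component k is f_k(x₁)·f_k(x₂).
  L_1 = [C(21,9)·0.38^9·0.62^12 = 293930·0.000165216·0.00322627 = 0.156674] × [0.0360722] = 0.00565157
  L_2 = [C(21,9)·0.58^9·0.42^12 = 293930·0.00742766·3.01295e-05 = 0.065779] × [0.17323] = 0.0113949
  L_3 = [C(21,9)·0.77^9·0.23^12 = 293930·0.0951517·2.19146e-08 = 0.000612907] × [0.0229976] = 1.40954e-05
Multiply by the mixture weights:
  w_1·L_1 = 0.33 × 0.00565157 = 0.00186502
  w_2·L_2 = 0.53 × 0.0113949 = 0.0060393
  w_3·L_3 = 0.14 × 1.40954e-05 = 1.97336e-06
Denominator: 0.00186502 + 0.0060393 + 1.97336e-06 = 0.00790629
Responsibility of Segment 2: 0.0060393 / 0.00790629 ≈ 0.764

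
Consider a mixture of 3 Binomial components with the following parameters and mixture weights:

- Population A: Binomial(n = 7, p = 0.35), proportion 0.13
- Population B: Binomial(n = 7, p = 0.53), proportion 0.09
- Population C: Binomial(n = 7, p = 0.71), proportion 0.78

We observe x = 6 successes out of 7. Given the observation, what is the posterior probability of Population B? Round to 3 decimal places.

The responsibility of component k is w_k f_k(x) divided by Σ_j w_j f_j(x).
Binomial probabilities:
  L_A = C(7,6)·0.35^6·0.65^1 = 7·0.00183827·0.65 = 0.00836411
  L_B = C(7,6)·0.53^6·0.47^1 = 7·0.0221644·0.47 = 0.0729207
  L_C = C(7,6)·0.71^6·0.29^1 = 7·0.1281·0.29 = 0.260044
Prior × likelihood for each component:
  w_A·L_A = 0.13 × 0.00836411 = 0.00108733
  w_B·L_B = 0.09 × 0.0729207 = 0.00656287
  w_C·L_C = 0.78 × 0.260044 = 0.202834
Normaliser: 0.00108733 + 0.00656287 + 0.202834 = 0.210484
Responsibility of Population B: 0.00656287 / 0.210484 ≈ 0.031

0.031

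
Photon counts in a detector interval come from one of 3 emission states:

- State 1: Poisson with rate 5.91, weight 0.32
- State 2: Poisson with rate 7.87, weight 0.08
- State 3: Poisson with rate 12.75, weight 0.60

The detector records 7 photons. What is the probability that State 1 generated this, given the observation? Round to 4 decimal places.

0.5890

By Bayes' theorem, P(k | x) = π_k f_k(x) / Σ_j π_j f_j(x).
Component likelihoods at x = 7 photons:
  f_1 = 0.135519
  f_2 = 0.141741
  f_3 = 0.0315418
Unnormalised posteriors:
  π_1·f_1 = 0.32 × 0.135519 = 0.0433662
  π_2·f_2 = 0.08 × 0.141741 = 0.0113393
  π_3·f_3 = 0.60 × 0.0315418 = 0.0189251
Normaliser: 0.0433662 + 0.0113393 + 0.0189251 = 0.0736305
So the posterior for State 1 is 0.0433662 / 0.0736305 ≈ 0.5890.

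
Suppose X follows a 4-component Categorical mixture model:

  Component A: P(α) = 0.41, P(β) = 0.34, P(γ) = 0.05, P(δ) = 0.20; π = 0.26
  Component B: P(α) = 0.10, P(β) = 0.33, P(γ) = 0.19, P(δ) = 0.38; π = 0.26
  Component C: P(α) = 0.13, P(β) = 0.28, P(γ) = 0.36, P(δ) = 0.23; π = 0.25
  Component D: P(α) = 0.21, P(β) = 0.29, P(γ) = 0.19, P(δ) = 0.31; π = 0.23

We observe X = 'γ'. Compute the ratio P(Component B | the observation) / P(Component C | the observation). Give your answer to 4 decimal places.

Only the two components matter; the odds are (π_i f_i(x)) / (π_j f_j(x)).
Categorical probabilities:
  f_A = 0.05
  f_B = 0.19
  f_C = 0.36
  f_D = 0.19
Posterior odds = (π_B·f_B) / (π_C·f_C) = (0.26·0.19) / (0.25·0.36) = 0.0494 / 0.09 ≈ 0.5489

0.5489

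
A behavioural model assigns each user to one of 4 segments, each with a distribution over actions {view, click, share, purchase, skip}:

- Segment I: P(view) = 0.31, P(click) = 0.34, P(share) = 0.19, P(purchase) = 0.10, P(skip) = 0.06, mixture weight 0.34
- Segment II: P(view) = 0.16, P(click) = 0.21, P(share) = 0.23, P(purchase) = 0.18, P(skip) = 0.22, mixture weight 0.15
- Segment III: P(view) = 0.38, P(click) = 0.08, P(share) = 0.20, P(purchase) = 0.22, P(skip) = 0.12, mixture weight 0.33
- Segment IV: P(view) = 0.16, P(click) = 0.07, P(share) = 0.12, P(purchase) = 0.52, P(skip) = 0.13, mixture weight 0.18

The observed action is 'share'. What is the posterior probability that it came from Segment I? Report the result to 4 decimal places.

The responsibility of component k is π_k f_k(x) divided by Σ_j π_j f_j(x).
Categorical probabilities:
  f_I = P(share | comp) = 0.19
  f_II = P(share | comp) = 0.23
  f_III = P(share | comp) = 0.20
  f_IV = P(share | comp) = 0.12
Unnormalised posteriors:
  π_I·f_I = 0.34 × 0.19 = 0.0646
  π_II·f_II = 0.15 × 0.23 = 0.0345
  π_III·f_III = 0.33 × 0.2 = 0.066
  π_IV·f_IV = 0.18 × 0.12 = 0.0216
Normaliser: 0.0646 + 0.0345 + 0.066 + 0.0216 = 0.1867
P(Segment I | the observation) = 0.0646 / 0.1867 ≈ 0.3460

0.3460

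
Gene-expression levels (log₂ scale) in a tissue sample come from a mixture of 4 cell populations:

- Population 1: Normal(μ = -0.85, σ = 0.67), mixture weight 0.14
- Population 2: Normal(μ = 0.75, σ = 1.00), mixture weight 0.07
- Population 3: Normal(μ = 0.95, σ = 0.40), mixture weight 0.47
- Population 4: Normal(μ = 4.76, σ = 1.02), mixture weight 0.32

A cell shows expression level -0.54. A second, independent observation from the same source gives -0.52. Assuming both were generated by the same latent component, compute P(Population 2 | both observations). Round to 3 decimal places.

0.052

The responsibility of component k is w_k f_k(x) divided by Σ_j w_j f_j(x).
Since both observations come from the same component, the likelihood for component k is f_k(x₁)·f_k(x₂).
  p_1 = [0.534994] × [0.52742] = 0.282167
  p_2 = [0.173602] × [0.178104] = 0.0309192
  p_3 = [0.000967824] × [0.0011645] = 1.12703e-06
  p_4 = [5.36416e-07] × [5.93835e-07] = 3.18542e-13
Prior × likelihood for each component:
  w_1·p_1 = 0.14 × 0.282167 = 0.0395033
  w_2·p_2 = 0.07 × 0.0309192 = 0.00216435
  w_3·p_3 = 0.47 × 1.12703e-06 = 5.29706e-07
  w_4·p_4 = 0.32 × 3.18542e-13 = 1.01933e-13
Denominator: 0.0395033 + 0.00216435 + 5.29706e-07 + 1.01933e-13 = 0.0416682
P(Population 2 | x) ≈ 0.052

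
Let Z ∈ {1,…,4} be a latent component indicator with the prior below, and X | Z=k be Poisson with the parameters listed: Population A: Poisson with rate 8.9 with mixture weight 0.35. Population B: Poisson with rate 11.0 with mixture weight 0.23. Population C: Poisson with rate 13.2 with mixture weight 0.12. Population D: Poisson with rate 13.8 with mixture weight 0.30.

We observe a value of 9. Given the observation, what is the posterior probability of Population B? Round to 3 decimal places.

0.266

The responsibility of component k is w_k f_k(x) divided by Σ_j w_j f_j(x).
Component likelihoods at x = 9:
  p_A = e^(−8.9)·8.9^9/9! = 0.131682
  p_B = e^(−11.0)·11.0^9/9! = 0.108526
  p_C = e^(−13.2)·13.2^9/9! = 0.0620462
  p_D = e^(−13.8)·13.8^9/9! = 0.0508025
Multiply by the mixture weights:
  w_A·p_A = 0.35 × 0.131682 = 0.0460887
  w_B·p_B = 0.23 × 0.108526 = 0.0249609
  w_C·p_C = 0.12 × 0.0620462 = 0.00744554
  w_D·p_D = 0.30 × 0.0508025 = 0.0152407
Normaliser: 0.0460887 + 0.0249609 + 0.00744554 + 0.0152407 = 0.0937358
So the posterior for Population B is 0.0249609 / 0.0937358 ≈ 0.266.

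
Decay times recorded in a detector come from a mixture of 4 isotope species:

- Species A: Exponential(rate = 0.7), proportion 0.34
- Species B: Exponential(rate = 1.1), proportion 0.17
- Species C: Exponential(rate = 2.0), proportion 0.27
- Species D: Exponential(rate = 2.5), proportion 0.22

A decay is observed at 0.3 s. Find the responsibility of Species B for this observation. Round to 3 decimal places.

0.152

Apply Bayes' rule: the posterior for each component is proportional to its prior times its likelihood at x.
Exponential densities:
  p_A = 0.7·e^(−0.7·0.3) = 0.7·e^(−0.2100) = 0.567409
  p_B = 1.1·e^(−1.1·0.3) = 1.1·e^(−0.3300) = 0.790816
  p_C = 2.0·e^(−2.0·0.3) = 2.0·e^(−0.6000) = 1.09762
  p_D = 2.5·e^(−2.5·0.3) = 2.5·e^(−0.7500) = 1.18092
Weight by the priors:
  π_A·p_A = 0.34 × 0.567409 = 0.192919
  π_B·p_B = 0.17 × 0.790816 = 0.134439
  π_C·p_C = 0.27 × 1.09762 = 0.296358
  π_D·p_D = 0.22 × 1.18092 = 0.259802
Normaliser: 0.192919 + 0.134439 + 0.296358 + 0.259802 = 0.883518
Responsibility of Species B: 0.134439 / 0.883518 ≈ 0.152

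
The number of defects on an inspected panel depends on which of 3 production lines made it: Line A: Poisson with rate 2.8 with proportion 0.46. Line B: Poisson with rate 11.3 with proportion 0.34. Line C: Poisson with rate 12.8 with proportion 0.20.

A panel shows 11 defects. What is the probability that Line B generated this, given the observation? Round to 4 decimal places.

P(component k | x) = π_k·f_k(x) / marginal(x), where marginal(x) = Σ_j π_j·f_j(x).
Component likelihoods at x = 11 defects:
  f_A = 0.000126345
  f_B = 0.118899
  f_C = 0.104516
Weight by the priors:
  π_A·f_A = 0.46 × 0.000126345 = 5.81187e-05
  π_B·f_B = 0.34 × 0.118899 = 0.0404258
  π_C·f_C = 0.20 × 0.104516 = 0.0209033
Evidence: 5.81187e-05 + 0.0404258 + 0.0209033 = 0.0613872
P(Line B | the observation) = 0.0404258 / 0.0613872 ≈ 0.6585

0.6585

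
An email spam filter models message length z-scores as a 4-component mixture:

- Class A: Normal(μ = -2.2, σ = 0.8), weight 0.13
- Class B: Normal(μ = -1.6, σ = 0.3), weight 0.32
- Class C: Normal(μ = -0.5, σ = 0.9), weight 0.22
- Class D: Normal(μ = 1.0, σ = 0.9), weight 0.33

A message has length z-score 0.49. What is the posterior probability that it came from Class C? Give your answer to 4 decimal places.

0.2991

The responsibility of component k is π_k f_k(x) divided by Σ_j π_j f_j(x).
Evaluate each component's likelihood at the observed value:
  f_A = (1/(0.8·√(2π)))·exp(−(0.49−-2.2)²/(2·0.8²)) = 0.498678·exp(-5.65320) = 0.0017485
  f_B = (1/(0.3·√(2π)))·exp(−(0.49−-1.6)²/(2·0.3²)) = 1.329808·exp(-24.26722) = 3.84298e-11
  f_C = (1/(0.9·√(2π)))·exp(−(0.49−-0.5)²/(2·0.9²)) = 0.443269·exp(-0.60500) = 0.242058
  f_D = (1/(0.9·√(2π)))·exp(−(0.49−1.0)²/(2·0.9²)) = 0.443269·exp(-0.16056) = 0.377519
Weight by the priors:
  π_A·f_A = 0.13 × 0.0017485 = 0.000227305
  π_B·f_B = 0.32 × 3.84298e-11 = 1.22975e-11
  π_C·f_C = 0.22 × 0.242058 = 0.0532528
  π_D·f_D = 0.33 × 0.377519 = 0.124581
Normaliser: 0.000227305 + 1.22975e-11 + 0.0532528 + 0.124581 = 0.178061
P(Class C | x) = 0.0532528 / 0.178061 ≈ 0.2991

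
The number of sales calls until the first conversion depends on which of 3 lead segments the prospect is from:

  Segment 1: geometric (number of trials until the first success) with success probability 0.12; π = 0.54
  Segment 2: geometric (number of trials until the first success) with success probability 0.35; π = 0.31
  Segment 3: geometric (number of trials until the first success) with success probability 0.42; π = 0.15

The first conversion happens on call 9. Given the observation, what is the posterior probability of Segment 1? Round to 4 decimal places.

0.8453

The responsibility of component k is π_k f_k(x) divided by Σ_j π_j f_j(x).
Evaluate each component's likelihood at the observed value:
  p_1 = 0.0431561
  p_2 = 0.0111526
  p_3 = 0.00537865
Multiply by the mixture weights:
  π_1·p_1 = 0.54 × 0.0431561 = 0.0233043
  π_2·p_2 = 0.31 × 0.0111526 = 0.0034573
  π_3·p_3 = 0.15 × 0.00537865 = 0.000806797
Normaliser: 0.0233043 + 0.0034573 + 0.000806797 = 0.0275684
Responsibility of Segment 1: 0.0233043 / 0.0275684 ≈ 0.8453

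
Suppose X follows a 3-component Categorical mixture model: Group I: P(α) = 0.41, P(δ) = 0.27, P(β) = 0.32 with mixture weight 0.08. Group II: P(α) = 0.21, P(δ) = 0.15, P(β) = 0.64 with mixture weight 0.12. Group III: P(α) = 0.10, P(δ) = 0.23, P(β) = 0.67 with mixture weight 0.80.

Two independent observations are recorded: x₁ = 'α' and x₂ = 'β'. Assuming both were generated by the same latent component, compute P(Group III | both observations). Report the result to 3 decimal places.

0.668

By Bayes' theorem, P(k | x) = w_k f_k(x) / Σ_j w_j f_j(x).
Since both observations come from the same component, the likelihood for component k is f_k(x₁)·f_k(x₂).
  L_I = [0.41] × [0.32] = 0.1312
  L_II = [0.21] × [0.64] = 0.1344
  L_III = [0.1] × [0.67] = 0.067
Prior × likelihood for each component:
  w_I·L_I = 0.08 × 0.1312 = 0.010496
  w_II·L_II = 0.12 × 0.1344 = 0.016128
  w_III·L_III = 0.80 × 0.067 = 0.0536
Evidence: 0.010496 + 0.016128 + 0.0536 = 0.080224
Responsibility of Group III: 0.0536 / 0.080224 ≈ 0.668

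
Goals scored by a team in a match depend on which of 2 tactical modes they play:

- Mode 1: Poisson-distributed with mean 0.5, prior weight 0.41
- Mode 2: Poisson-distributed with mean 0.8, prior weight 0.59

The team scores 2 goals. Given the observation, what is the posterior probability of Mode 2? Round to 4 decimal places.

0.7318

Posterior ∝ prior × likelihood, so P(k | x) ∝ π_k f_k(x); normalise over all components.
Poisson probabilities:
  L_1 = 0.0758163
  L_2 = 0.143785
Unnormalised posteriors:
  π_1·L_1 = 0.41 × 0.0758163 = 0.0310847
  π_2·L_2 = 0.59 × 0.143785 = 0.0848333
Marginal: 0.0310847 + 0.0848333 = 0.115918
P(Mode 2 | x) ≈ 0.7318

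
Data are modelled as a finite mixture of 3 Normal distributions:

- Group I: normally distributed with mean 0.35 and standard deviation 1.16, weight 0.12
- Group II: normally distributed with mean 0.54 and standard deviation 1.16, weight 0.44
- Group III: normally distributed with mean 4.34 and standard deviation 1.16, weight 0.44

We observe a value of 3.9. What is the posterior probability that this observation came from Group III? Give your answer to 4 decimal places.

By Bayes' theorem, P(k | x) = π_k f_k(x) / Σ_j π_j f_j(x).
Evaluate each component's likelihood at the observed value:
  L_I = (1/(1.16·√(2π)))·exp(−(3.9−0.35)²/(2·1.16²)) = 0.343916·exp(-4.68286) = 0.0031821
  L_II = (1/(1.16·√(2π)))·exp(−(3.9−0.54)²/(2·1.16²)) = 0.343916·exp(-4.19501) = 0.00518304
  L_III = (1/(1.16·√(2π)))·exp(−(3.9−4.34)²/(2·1.16²)) = 0.343916·exp(-0.07194) = 0.320044
Unnormalised posteriors:
  π_I·L_I = 0.12 × 0.0031821 = 0.000381852
  π_II·L_II = 0.44 × 0.00518304 = 0.00228054
  π_III·L_III = 0.44 × 0.320044 = 0.140819
Sum: 0.000381852 + 0.00228054 + 0.140819 = 0.143482
P(Group III | 3.9) = 0.140819 / 0.143482 ≈ 0.9814

0.9814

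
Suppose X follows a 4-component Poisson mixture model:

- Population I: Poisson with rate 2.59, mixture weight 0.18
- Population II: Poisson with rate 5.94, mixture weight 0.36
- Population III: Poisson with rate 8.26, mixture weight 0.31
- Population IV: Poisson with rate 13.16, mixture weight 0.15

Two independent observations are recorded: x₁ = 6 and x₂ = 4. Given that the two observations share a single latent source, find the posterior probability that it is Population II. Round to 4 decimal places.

0.7539

Posterior ∝ prior × likelihood, so P(k | x) ∝ π_k f_k(x); normalise over all components.
Since both observations come from the same component, the likelihood for component k is f_k(x₁)·f_k(x₂).
  p_I = [0.0314516] × [0.140658] = 0.00442393
  p_II = [0.160575] × [0.136529] = 0.0219231
  p_III = [0.114097] × [0.0501691] = 0.00572416
  p_IV = [0.0138959] × [0.00240712] = 3.34491e-05
Multiply by the mixture weights:
  π_I·p_I = 0.18 × 0.00442393 = 0.000796308
  π_II·p_II = 0.36 × 0.0219231 = 0.00789232
  π_III·p_III = 0.31 × 0.00572416 = 0.00177449
  π_IV·p_IV = 0.15 × 3.34491e-05 = 5.01736e-06
Sum: 0.000796308 + 0.00789232 + 0.00177449 + 5.01736e-06 = 0.0104681
P(Population II | x₁,x₂) = 0.00789232 / 0.0104681 ≈ 0.7539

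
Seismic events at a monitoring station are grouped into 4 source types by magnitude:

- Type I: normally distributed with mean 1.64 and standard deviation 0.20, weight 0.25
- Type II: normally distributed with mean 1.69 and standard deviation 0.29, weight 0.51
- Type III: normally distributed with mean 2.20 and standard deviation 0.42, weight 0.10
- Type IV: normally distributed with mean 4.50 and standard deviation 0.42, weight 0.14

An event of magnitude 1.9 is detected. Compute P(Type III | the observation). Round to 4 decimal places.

0.0889

Apply Bayes' rule: the posterior for each component is proportional to its prior times its likelihood at x.
Component likelihoods at x = 1.9:
  L_I = 0.856843
  L_II = 1.05839
  L_III = 0.735989
  L_IV = 4.53049e-09
Unnormalised posteriors:
  π_I·L_I = 0.25 × 0.856843 = 0.214211
  π_II·L_II = 0.51 × 1.05839 = 0.539778
  π_III·L_III = 0.10 × 0.735989 = 0.0735989
  π_IV·L_IV = 0.14 × 4.53049e-09 = 6.34269e-10
Marginal: 0.214211 + 0.539778 + 0.0735989 + 6.34269e-10 = 0.827588
P(Type III | the observation) ≈ 0.0889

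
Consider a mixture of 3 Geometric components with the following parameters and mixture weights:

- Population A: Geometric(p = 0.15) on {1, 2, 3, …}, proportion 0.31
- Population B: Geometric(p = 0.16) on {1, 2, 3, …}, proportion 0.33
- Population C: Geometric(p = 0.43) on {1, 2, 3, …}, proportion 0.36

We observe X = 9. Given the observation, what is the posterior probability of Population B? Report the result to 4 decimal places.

0.4762

Apply Bayes' rule: the posterior for each component is proportional to its prior times its likelihood at x.
Geometric probabilities:
  f_A = 0.15·(1−0.15)^8 = 0.15·0.272491 = 0.0408736
  f_B = 0.16·(1−0.16)^8 = 0.16·0.247876 = 0.0396601
  f_C = 0.43·(1−0.43)^8 = 0.43·0.0111429 = 0.00479145
Weight by the priors:
  P(Z=A)·f_A = 0.31 × 0.0408736 = 0.0126708
  P(Z=B)·f_B = 0.33 × 0.0396601 = 0.0130878
  P(Z=C)·f_C = 0.36 × 0.00479145 = 0.00172492
Denominator: 0.0126708 + 0.0130878 + 0.00172492 = 0.0274836
Responsibility of Population B: 0.0130878 / 0.0274836 ≈ 0.4762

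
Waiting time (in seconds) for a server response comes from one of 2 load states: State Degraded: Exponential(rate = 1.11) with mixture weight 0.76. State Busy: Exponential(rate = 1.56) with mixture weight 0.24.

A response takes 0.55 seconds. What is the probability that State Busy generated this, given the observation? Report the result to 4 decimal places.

The responsibility of component k is P(Z=k) f_k(x) divided by Σ_j P(Z=j) f_j(x).
Evaluate each component's likelihood at the observed value:
  L_Degraded = 0.602818
  L_Busy = 0.661454
Multiply by the mixture weights:
  P(Z=Degraded)·L_Degraded = 0.76 × 0.602818 = 0.458142
  P(Z=Busy)·L_Busy = 0.24 × 0.661454 = 0.158749
Denominator: 0.458142 + 0.158749 = 0.616891
Responsibility of State Busy: 0.158749 / 0.616891 ≈ 0.2573

0.2573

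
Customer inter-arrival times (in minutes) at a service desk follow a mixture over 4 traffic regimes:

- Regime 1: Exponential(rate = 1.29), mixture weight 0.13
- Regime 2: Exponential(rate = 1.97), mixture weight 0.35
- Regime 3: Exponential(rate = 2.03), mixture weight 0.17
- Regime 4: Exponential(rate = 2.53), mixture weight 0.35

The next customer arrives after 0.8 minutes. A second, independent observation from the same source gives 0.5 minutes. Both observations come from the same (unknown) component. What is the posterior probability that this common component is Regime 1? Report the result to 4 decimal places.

P(component k | x) = π_k·f_k(x) / marginal(x), where marginal(x) = Σ_j π_j·f_j(x).
Since both observations come from the same component, the likelihood for component k is f_k(x₁)·f_k(x₂).
  L_1 = [0.459619] × [0.676815] = 0.311077
  L_2 = [0.407397] × [0.735675] = 0.299712
  L_3 = [0.400131] × [0.735677] = 0.294367
  L_4 = [0.334279] × [0.714065] = 0.238697
Prior × likelihood for each component:
  π_1·L_1 = 0.13 × 0.311077 = 0.04044
  π_2·L_2 = 0.35 × 0.299712 = 0.104899
  π_3·L_3 = 0.17 × 0.294367 = 0.0500424
  π_4·L_4 = 0.35 × 0.238697 = 0.0835439
Denominator: 0.04044 + 0.104899 + 0.0500424 + 0.0835439 = 0.278925
So the posterior for Regime 1 is 0.04044 / 0.278925 ≈ 0.1450.

0.1450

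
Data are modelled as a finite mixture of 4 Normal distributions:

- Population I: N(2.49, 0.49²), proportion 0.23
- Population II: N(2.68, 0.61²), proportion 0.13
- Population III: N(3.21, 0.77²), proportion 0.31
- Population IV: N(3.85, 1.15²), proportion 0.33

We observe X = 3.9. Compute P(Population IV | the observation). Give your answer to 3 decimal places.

Apply Bayes' rule: the posterior for each component is proportional to its prior times its likelihood at x.
Normal densities:
  L_I = (1/(0.49·√(2π)))·exp(−(3.9−2.49)²/(2·0.49²)) = 0.814168·exp(-4.14015) = 0.0129619
  L_II = (1/(0.61·√(2π)))·exp(−(3.9−2.68)²/(2·0.61²)) = 0.654004·exp(-2.00000) = 0.0885098
  L_III = (1/(0.77·√(2π)))·exp(−(3.9−3.21)²/(2·0.77²)) = 0.518107·exp(-0.40150) = 0.346776
  L_IV = (1/(1.15·√(2π)))·exp(−(3.9−3.85)²/(2·1.15²)) = 0.346906·exp(-0.00095) = 0.346579
Prior × likelihood for each component:
  P(Z=I)·L_I = 0.23 × 0.0129619 = 0.00298124
  P(Z=II)·L_II = 0.13 × 0.0885098 = 0.0115063
  P(Z=III)·L_III = 0.31 × 0.346776 = 0.107501
  P(Z=IV)·L_IV = 0.33 × 0.346579 = 0.114371
Denominator: 0.00298124 + 0.0115063 + 0.107501 + 0.114371 = 0.236359
P(Population IV | x) = 0.114371 / 0.236359 ≈ 0.484

0.484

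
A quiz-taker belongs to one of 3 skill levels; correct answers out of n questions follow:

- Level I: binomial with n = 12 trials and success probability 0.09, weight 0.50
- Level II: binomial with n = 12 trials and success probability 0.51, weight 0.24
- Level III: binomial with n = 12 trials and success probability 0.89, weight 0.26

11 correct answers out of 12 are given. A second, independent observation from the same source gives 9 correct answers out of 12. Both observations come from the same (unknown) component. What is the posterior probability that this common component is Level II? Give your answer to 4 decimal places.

0.0053

By Bayes' theorem, P(k | x) = π_k f_k(x) / Σ_j π_j f_j(x).
Since both observations come from the same component, the likelihood for component k is f_k(x₁)·f_k(x₂).
  L_I = [C(12,11)·0.09^11·0.91^1 = 12·3.13811e-12·0.91 = 3.42681e-11] × [6.42287e-08] = 2.201e-18
  L_II = [C(12,11)·0.51^11·0.49^1 = 12·0.000607116·0.49 = 0.00356984] × [0.0604147] = 0.000215671
  L_III = [C(12,11)·0.89^11·0.11^1 = 12·0.277517·0.11 = 0.366323] × [0.102591] = 0.0375816
Unnormalised posteriors:
  π_I·L_I = 0.50 × 2.201e-18 = 1.1005e-18
  π_II·L_II = 0.24 × 0.000215671 = 5.1761e-05
  π_III·L_III = 0.26 × 0.0375816 = 0.00977121
Evidence: 1.1005e-18 + 5.1761e-05 + 0.00977121 = 0.00982297
P(Level II | data) ≈ 0.0053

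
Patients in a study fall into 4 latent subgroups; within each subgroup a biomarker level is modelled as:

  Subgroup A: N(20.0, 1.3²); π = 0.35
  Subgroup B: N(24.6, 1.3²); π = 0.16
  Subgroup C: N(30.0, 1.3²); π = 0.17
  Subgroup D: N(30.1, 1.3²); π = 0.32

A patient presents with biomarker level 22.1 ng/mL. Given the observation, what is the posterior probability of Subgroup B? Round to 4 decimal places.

0.2096

P(component k | x) = π_k·f_k(x) / marginal(x), where marginal(x) = Σ_j π_j·f_j(x).
Normal densities:
  f_A = 0.0832392
  f_B = 0.0482956
  f_C = 2.93723e-09
  f_D = 1.83501e-09
Multiply by the mixture weights:
  π_A·f_A = 0.35 × 0.0832392 = 0.0291337
  π_B·f_B = 0.16 × 0.0482956 = 0.00772729
  π_C·f_C = 0.17 × 2.93723e-09 = 4.99329e-10
  π_D·f_D = 0.32 × 1.83501e-09 = 5.87204e-10
Evidence: 0.0291337 + 0.00772729 + 4.99329e-10 + 5.87204e-10 = 0.036861
P(Subgroup B | 22.1 ng/mL) = 0.00772729 / 0.036861 ≈ 0.2096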